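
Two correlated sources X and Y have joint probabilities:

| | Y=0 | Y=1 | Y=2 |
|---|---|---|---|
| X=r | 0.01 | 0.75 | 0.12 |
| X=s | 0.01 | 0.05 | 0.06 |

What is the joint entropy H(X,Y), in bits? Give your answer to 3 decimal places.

H(X,Y) = −Σ p(x,y)·log₂ p(x,y) over all 6 cells.
  cell (r,0): −0.01·log₂0.01 = 0.0664
  cell (r,1): −0.75·log₂0.75 = 0.3113
  cell (r,2): −0.12·log₂0.12 = 0.3671
  cell (s,0): −0.01·log₂0.01 = 0.0664
  cell (s,1): −0.05·log₂0.05 = 0.2161
  cell (s,2): −0.06·log₂0.06 = 0.2435
Sum = 1.271 bits.

1.271 bits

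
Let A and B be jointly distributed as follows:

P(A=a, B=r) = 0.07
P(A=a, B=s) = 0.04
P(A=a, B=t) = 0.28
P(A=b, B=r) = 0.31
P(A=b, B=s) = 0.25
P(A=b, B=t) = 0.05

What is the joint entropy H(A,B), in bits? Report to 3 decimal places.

2.208 bits

H(A,B) = −Σ p(x,y)·log₂ p(x,y) over all 6 cells.
  cell (a,r): −0.07·log₂0.07 = 0.2686
  cell (a,s): −0.04·log₂0.04 = 0.1858
  cell (a,t): −0.28·log₂0.28 = 0.5142
  cell (b,r): −0.31·log₂0.31 = 0.5238
  cell (b,s): −0.25·log₂0.25 = 0.5000
  cell (b,t): −0.05·log₂0.05 = 0.2161
Sum = 2.208 bits.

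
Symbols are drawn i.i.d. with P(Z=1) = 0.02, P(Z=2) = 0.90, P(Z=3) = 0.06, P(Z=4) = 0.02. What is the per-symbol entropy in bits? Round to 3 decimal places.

0.606 bits

H(Z) = −Σ p·log₂ p.
  −(0.02)·log₂(0.02) = 0.1129
  −(0.90)·log₂(0.90) = 0.1368
  −(0.06)·log₂(0.06) = 0.2435
  −(0.02)·log₂(0.02) = 0.1129
Sum: 0.1129 + 0.1368 + 0.2435 + 0.1129 = 0.606 bits.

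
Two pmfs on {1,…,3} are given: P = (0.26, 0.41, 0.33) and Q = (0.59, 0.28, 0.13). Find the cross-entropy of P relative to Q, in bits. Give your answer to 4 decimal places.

1.9222 bits

H(P,Q) = −Σ p·log₂ q.
  −0.26·log₂(0.59) = 0.19792
  −0.41·log₂(0.28) = 0.75297
  −0.33·log₂(0.13) = 0.97133
H(P,Q) = 1.9222 bits.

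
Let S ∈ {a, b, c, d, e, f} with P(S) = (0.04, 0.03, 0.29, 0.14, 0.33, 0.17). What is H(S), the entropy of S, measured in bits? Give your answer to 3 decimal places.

H(S) = −Σ p·log₂ p.
  −(0.04)·log₂(0.04) = 0.1858
  −(0.03)·log₂(0.03) = 0.1518
  −(0.29)·log₂(0.29) = 0.5179
  −(0.14)·log₂(0.14) = 0.3971
  −(0.33)·log₂(0.33) = 0.5278
  −(0.17)·log₂(0.17) = 0.4346
Sum: 0.1858 + 0.1518 + 0.5179 + 0.3971 + 0.5278 + 0.4346 = 2.215 bits.

2.215 bits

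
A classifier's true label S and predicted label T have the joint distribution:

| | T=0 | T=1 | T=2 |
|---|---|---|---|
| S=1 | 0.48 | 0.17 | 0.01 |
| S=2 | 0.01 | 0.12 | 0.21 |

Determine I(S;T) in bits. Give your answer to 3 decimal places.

Marginals: p(S) = (0.6600, 0.3400), p(T) = (0.4900, 0.2900, 0.2200).
I(S;T) = Σ p(x,y)·log₂[p(x,y)/(p(x)p(y))].
  (1,0): 0.48·log₂(1.4842) = 0.2735
  (1,1): 0.17·log₂(0.8882) = -0.0291
  (1,2): 0.01·log₂(0.0689) = -0.0386
  (2,0): 0.01·log₂(0.0600) = -0.0406
  (2,1): 0.12·log₂(1.2170) = 0.0340
  (2,2): 0.21·log₂(2.8075) = 0.3127
Sum = 0.512 bits.

0.512 bits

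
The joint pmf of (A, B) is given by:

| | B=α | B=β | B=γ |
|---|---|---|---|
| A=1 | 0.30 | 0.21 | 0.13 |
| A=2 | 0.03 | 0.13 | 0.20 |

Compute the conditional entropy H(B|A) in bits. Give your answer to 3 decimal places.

1.433 bits

Chain rule: H(B|A) = H(A,B) − H(A).
Marginals: p(A) = (0.6400, 0.3600), p(B) = (0.3300, 0.3400, 0.3300).
H(A,B) = 2.3754 bits; H(A) = 0.9427 bits.
H(B|A) = 2.3754 − 0.9427 = 1.433 bits.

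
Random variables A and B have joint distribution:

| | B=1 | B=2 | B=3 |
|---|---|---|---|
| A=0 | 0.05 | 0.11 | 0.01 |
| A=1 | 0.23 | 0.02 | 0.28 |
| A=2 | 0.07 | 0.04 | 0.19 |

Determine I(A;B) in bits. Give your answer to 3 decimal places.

Marginals: p(A) = (0.1700, 0.5300, 0.3000), p(B) = (0.3500, 0.1700, 0.4800).
I(A;B) = H(A) + H(B) − H(A,B).
H(A) = 1.4411, H(B) = 1.4730, H(A,B) = 2.6571.
I(A;B) = 1.4411 + 1.4730 − 2.6571 = 0.257 bits.

0.257 bits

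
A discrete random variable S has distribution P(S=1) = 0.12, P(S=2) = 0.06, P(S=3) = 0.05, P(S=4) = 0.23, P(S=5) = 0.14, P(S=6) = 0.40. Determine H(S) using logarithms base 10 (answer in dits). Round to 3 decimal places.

0.674 dits

H(S) = −Σ p·log₁₀ p.
  −(0.12)·log₁₀(0.12) = 0.1105
  −(0.06)·log₁₀(0.06) = 0.0733
  −(0.05)·log₁₀(0.05) = 0.0651
  −(0.23)·log₁₀(0.23) = 0.1468
  −(0.14)·log₁₀(0.14) = 0.1195
  −(0.40)·log₁₀(0.40) = 0.1592
Sum: 0.1105 + 0.0733 + 0.0651 + 0.1468 + 0.1195 + 0.1592 = 0.674 dits.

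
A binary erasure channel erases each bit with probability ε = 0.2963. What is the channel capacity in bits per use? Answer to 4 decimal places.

Binary erasure channel: capacity C = 1 − ε.
C = 1 − 0.2963 = 0.7037 bits per channel use.

0.7037 bits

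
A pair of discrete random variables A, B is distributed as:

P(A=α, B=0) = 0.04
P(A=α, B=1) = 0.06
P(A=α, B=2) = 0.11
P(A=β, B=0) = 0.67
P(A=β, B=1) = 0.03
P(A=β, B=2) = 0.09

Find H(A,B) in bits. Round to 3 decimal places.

H(A,B) = −Σ p(x,y)·log₂ p(x,y) over all 6 cells.
  cell (α,0): −0.04·log₂0.04 = 0.1858
  cell (α,1): −0.06·log₂0.06 = 0.2435
  cell (α,2): −0.11·log₂0.11 = 0.3503
  cell (β,0): −0.67·log₂0.67 = 0.3871
  cell (β,1): −0.03·log₂0.03 = 0.1518
  cell (β,2): −0.09·log₂0.09 = 0.3127
Sum = 1.631 bits.

1.631 bits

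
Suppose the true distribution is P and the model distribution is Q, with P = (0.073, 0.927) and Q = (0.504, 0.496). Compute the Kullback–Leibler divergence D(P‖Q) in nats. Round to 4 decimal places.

0.4387 nats

D(P‖Q) = Σ p·ln(p/q).
  0.073·ln(0.073/0.504) = -0.14104
  0.927·ln(0.927/0.496) = 0.57973
D(P‖Q) = 0.4387 nats.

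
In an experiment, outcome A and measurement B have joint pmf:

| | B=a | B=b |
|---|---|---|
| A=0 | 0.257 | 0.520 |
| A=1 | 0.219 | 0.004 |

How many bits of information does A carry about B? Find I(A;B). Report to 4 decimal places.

Marginals: p(A) = (0.7770, 0.2230), p(B) = (0.4760, 0.5240).
I(A;B) = H(A) + H(B) − H(A,B).
H(A) = 0.7656, H(B) = 0.9983, H(A,B) = 1.5060.
I(A;B) = 0.7656 + 0.9983 − 1.5060 = 0.2579 bits.

0.2579 bits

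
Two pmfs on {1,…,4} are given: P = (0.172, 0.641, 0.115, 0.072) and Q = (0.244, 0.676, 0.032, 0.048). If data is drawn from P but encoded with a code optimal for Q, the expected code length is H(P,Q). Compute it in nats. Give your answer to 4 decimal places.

H(P,Q) = −Σ p·ln q.
  −0.172·ln(0.244) = 0.24262
  −0.641·ln(0.676) = 0.25099
  −0.115·ln(0.032) = 0.39583
  −0.072·ln(0.048) = 0.21863
H(P,Q) = 1.1081 nats.

1.1081 nats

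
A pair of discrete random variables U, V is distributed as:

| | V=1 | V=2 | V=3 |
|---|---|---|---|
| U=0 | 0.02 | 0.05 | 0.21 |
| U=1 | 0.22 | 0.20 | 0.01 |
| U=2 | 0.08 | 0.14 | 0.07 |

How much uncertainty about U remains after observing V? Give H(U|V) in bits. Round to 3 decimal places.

1.197 bits

Chain rule: H(U|V) = H(U,V) − H(V).
Marginals: p(U) = (0.2800, 0.4300, 0.2900), p(V) = (0.3200, 0.3900, 0.2900).
H(U,V) = 2.7704 bits; H(V) = 1.5737 bits.
H(U|V) = 2.7704 − 1.5737 = 1.197 bits.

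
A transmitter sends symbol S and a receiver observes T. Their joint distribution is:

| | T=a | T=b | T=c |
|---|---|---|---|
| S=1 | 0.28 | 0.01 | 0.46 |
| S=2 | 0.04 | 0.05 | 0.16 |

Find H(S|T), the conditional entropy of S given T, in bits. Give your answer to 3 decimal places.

0.724 bits

Marginals: p(S) = (0.7500, 0.2500), p(T) = (0.3200, 0.0600, 0.6200).
H(S|T) = Σ p(T) · H(S|T=·).
  T=a: p=0.3200, H(S|T=a) = 0.5436
  T=b: p=0.0600, H(S|T=b) = 0.6500
  T=c: p=0.6200, H(S|T=c) = 0.8238
Weighted sum = 0.724 bits.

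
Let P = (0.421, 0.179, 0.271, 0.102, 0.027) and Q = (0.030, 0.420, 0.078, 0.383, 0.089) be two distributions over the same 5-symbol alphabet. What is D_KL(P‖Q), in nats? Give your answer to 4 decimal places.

D(P‖Q) = Σ p·ln(p/q).
  0.421·ln(0.421/0.030) = 1.11204
  0.179·ln(0.179/0.420) = -0.15266
  0.271·ln(0.271/0.078) = 0.33751
  0.102·ln(0.102/0.383) = -0.13495
  0.027·ln(0.027/0.089) = -0.03221
D(P‖Q) = 1.1297 nats.

1.1297 nats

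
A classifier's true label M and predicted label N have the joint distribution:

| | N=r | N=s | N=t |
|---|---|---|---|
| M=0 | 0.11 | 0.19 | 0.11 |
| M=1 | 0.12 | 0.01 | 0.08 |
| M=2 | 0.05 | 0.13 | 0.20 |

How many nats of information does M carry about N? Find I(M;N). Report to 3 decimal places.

Marginals: p(M) = (0.4100, 0.2100, 0.3800), p(N) = (0.2800, 0.3300, 0.3900).
I(M;N) = H(M) + H(N) − H(M,N).
H(M) = 1.0610, H(N) = 1.0895, H(M,N) = 2.0406.
I(M;N) = 1.0610 + 1.0895 − 2.0406 = 0.110 nats.

0.110 nats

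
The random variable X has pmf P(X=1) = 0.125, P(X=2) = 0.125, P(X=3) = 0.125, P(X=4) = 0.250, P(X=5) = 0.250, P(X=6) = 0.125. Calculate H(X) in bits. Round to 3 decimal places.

H(X) = −Σ p·log₂ p.
  −(0.125)·log₂(0.125) = 0.3750
  −(0.125)·log₂(0.125) = 0.3750
  −(0.125)·log₂(0.125) = 0.3750
  −(0.250)·log₂(0.250) = 0.5000
  −(0.250)·log₂(0.250) = 0.5000
  −(0.125)·log₂(0.125) = 0.3750
Sum: 0.3750 + 0.3750 + 0.3750 + 0.5000 + 0.5000 + 0.3750 = 2.500 bits.

2.500 bits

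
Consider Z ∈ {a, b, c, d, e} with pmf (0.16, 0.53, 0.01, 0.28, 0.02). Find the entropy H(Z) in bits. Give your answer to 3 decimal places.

H(Z) = −Σ p·log₂ p.
  −(0.16)·log₂(0.16) = 0.4230
  −(0.53)·log₂(0.53) = 0.4854
  −(0.01)·log₂(0.01) = 0.0664
  −(0.28)·log₂(0.28) = 0.5142
  −(0.02)·log₂(0.02) = 0.1129
Sum: 0.4230 + 0.4854 + 0.0664 + 0.5142 + 0.1129 = 1.602 bits.

1.602 bits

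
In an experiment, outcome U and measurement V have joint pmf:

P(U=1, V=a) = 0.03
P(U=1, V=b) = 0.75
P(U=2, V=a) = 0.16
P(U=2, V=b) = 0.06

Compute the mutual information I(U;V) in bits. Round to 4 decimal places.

Marginals: p(U) = (0.7800, 0.2200), p(V) = (0.1900, 0.8100).
I(U;V) = Σ p(x,y)·log₂[p(x,y)/(p(x)p(y))].
  (1,a): 0.03·log₂(0.2024) = -0.06914
  (1,b): 0.75·log₂(1.1871) = 0.18557
  (2,a): 0.16·log₂(3.8278) = 0.30984
  (2,b): 0.06·log₂(0.3367) = -0.09423
Sum = 0.3320 bits.

0.3320 bits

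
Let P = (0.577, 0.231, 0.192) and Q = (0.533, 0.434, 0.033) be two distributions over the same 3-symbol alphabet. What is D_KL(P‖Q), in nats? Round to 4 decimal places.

0.2382 nats

D(P‖Q) = Σ p·ln(p/q).
  0.577·ln(0.577/0.533) = 0.04577
  0.231·ln(0.231/0.434) = -0.14567
  0.192·ln(0.192/0.033) = 0.33811
D(P‖Q) = 0.2382 nats.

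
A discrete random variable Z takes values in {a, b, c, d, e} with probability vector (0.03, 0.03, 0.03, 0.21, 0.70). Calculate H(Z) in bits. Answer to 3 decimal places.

H(Z) = −Σ p·log₂ p.
  −(0.03)·log₂(0.03) = 0.1518
  −(0.03)·log₂(0.03) = 0.1518
  −(0.03)·log₂(0.03) = 0.1518
  −(0.21)·log₂(0.21) = 0.4728
  −(0.70)·log₂(0.70) = 0.3602
Sum: 0.1518 + 0.1518 + 0.1518 + 0.4728 + 0.3602 = 1.288 bits.

1.288 bits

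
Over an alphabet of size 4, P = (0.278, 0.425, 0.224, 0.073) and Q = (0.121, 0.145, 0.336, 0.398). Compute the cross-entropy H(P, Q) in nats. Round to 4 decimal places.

1.7194 nats

H(P,Q) = −Σ p·ln q.
  −0.278·ln(0.121) = 0.58713
  −0.425·ln(0.145) = 0.82068
  −0.224·ln(0.336) = 0.24430
  −0.073·ln(0.398) = 0.06726
H(P,Q) = 1.7194 nats.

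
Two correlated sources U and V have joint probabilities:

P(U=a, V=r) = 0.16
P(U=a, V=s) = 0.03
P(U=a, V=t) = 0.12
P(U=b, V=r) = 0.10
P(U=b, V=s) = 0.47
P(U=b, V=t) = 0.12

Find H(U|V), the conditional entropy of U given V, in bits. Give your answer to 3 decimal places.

Chain rule: H(U|V) = H(U,V) − H(V).
Marginals: p(U) = (0.3100, 0.6900), p(V) = (0.2600, 0.5000, 0.2400).
H(U,V) = 2.1531 bits; H(V) = 1.4994 bits.
H(U|V) = 2.1531 − 1.4994 = 0.654 bits.

0.654 bits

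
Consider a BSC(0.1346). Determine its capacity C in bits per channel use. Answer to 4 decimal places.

0.4301 bits

Binary symmetric channel: C = 1 − h₂(ε) where h₂ is the binary entropy function.
h₂(0.1346) = −0.1346·log₂0.1346 − 0.8654·log₂0.8654 = 0.5699.
C = 1 − 0.5699 = 0.4301 bits per channel use.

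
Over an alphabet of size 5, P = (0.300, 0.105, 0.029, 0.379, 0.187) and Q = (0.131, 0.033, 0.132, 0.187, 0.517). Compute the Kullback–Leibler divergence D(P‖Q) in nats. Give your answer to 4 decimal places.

D(P‖Q) = Σ p·ln(p/q).
  0.300·ln(0.300/0.131) = 0.24858
  0.105·ln(0.105/0.033) = 0.12153
  0.029·ln(0.029/0.132) = -0.04395
  0.379·ln(0.379/0.187) = 0.26774
  0.187·ln(0.187/0.517) = -0.19017
D(P‖Q) = 0.4037 nats.

0.4037 nats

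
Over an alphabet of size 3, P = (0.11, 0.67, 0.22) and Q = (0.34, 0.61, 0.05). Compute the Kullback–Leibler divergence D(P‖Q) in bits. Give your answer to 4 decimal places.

0.3819 bits

D(P‖Q) = Σ p·log₂(p/q).
  0.11·log₂(0.11/0.34) = -0.17908
  0.67·log₂(0.67/0.61) = 0.09069
  0.22·log₂(0.22/0.05) = 0.47025
D(P‖Q) = 0.3819 bits.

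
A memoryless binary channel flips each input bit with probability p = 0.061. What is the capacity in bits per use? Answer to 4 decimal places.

0.6686 bits

Binary symmetric channel: C = 1 − h₂(ε) where h₂ is the binary entropy function.
h₂(0.061) = −0.061·log₂0.061 − 0.939·log₂0.939 = 0.3314.
C = 1 − 0.3314 = 0.6686 bits per channel use.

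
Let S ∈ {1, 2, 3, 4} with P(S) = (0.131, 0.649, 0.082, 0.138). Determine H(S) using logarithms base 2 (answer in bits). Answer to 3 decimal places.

1.479 bits

H(S) = −Σ p·log₂ p.
  −(0.131)·log₂(0.131) = 0.3841
  −(0.649)·log₂(0.649) = 0.4048
  −(0.082)·log₂(0.082) = 0.2959
  −(0.138)·log₂(0.138) = 0.3943
Sum: 0.3841 + 0.4048 + 0.2959 + 0.3943 = 1.479 bits.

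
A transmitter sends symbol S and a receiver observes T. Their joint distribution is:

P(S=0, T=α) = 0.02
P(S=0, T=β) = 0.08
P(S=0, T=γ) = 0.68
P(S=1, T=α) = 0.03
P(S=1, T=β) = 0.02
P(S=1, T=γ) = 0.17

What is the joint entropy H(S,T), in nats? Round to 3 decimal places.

H(S,T) = −Σ p(x,y)·ln p(x,y) over all 6 cells.
  cell (0,α): −0.02·ln0.02 = 0.0782
  cell (0,β): −0.08·ln0.08 = 0.2021
  cell (0,γ): −0.68·ln0.68 = 0.2623
  cell (1,α): −0.03·ln0.03 = 0.1052
  cell (1,β): −0.02·ln0.02 = 0.0782
  cell (1,γ): −0.17·ln0.17 = 0.3012
Sum = 1.027 nats.

1.027 nats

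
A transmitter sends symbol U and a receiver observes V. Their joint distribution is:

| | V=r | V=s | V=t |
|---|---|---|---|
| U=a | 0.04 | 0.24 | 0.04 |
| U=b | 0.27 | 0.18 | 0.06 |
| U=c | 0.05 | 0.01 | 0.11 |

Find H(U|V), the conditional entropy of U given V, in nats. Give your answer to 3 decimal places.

Marginals: p(U) = (0.3200, 0.5100, 0.1700), p(V) = (0.3600, 0.4300, 0.2100).
H(U|V) = Σ p(V) · H(U|V=·).
  V=r: p=0.3600, H(U|V=r) = 0.7341
  V=s: p=0.4300, H(U|V=s) = 0.7775
  V=t: p=0.2100, H(U|V=t) = 1.0125
Weighted sum = 0.811 nats.

0.811 nats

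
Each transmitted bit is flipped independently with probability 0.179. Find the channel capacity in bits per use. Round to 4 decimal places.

Binary symmetric channel: C = 1 − h₂(ε) where h₂ is the binary entropy function.
h₂(0.179) = −0.179·log₂0.179 − 0.821·log₂0.821 = 0.6779.
C = 1 − 0.6779 = 0.3221 bits per channel use.

0.3221 bits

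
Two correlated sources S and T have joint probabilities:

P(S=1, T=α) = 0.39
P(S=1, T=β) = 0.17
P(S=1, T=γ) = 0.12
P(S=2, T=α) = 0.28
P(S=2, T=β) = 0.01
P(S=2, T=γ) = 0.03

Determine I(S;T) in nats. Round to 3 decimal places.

0.058 nats

Marginals: p(S) = (0.6800, 0.3200), p(T) = (0.6700, 0.1800, 0.1500).
I(S;T) = H(S) + H(T) − H(S,T).
H(S) = 0.6269, H(T) = 0.8616, H(S,T) = 1.4306.
I(S;T) = 0.6269 + 0.8616 − 1.4306 = 0.058 nats.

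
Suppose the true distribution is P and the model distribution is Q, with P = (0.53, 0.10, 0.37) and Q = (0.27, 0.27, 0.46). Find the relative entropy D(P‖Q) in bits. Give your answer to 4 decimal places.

0.2562 bits

D(P‖Q) = Σ p·log₂(p/q).
  0.53·log₂(0.53/0.27) = 0.51571
  0.10·log₂(0.10/0.27) = -0.14330
  0.37·log₂(0.37/0.46) = -0.11622
D(P‖Q) = 0.2562 bits.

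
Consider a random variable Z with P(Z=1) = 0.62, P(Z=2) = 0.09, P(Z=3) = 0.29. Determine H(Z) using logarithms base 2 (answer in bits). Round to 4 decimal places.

1.2581 bits

H(Z) = −Σ p·log₂ p.
  −(0.62)·log₂(0.62) = 0.42759
  −(0.09)·log₂(0.09) = 0.31265
  −(0.29)·log₂(0.29) = 0.51790
Sum: 0.42759 + 0.31265 + 0.51790 = 1.2581 bits.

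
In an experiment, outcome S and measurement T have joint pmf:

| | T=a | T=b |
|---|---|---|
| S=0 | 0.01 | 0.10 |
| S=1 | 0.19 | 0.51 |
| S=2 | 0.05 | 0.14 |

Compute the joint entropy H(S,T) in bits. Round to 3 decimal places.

H(S,T) = −Σ p(x,y)·log₂ p(x,y) over all 6 cells.
  cell (0,a): −0.01·log₂0.01 = 0.0664
  cell (0,b): −0.10·log₂0.10 = 0.3322
  cell (1,a): −0.19·log₂0.19 = 0.4552
  cell (1,b): −0.51·log₂0.51 = 0.4954
  cell (2,a): −0.05·log₂0.05 = 0.2161
  cell (2,b): −0.14·log₂0.14 = 0.3971
Sum = 1.962 bits.

1.962 bits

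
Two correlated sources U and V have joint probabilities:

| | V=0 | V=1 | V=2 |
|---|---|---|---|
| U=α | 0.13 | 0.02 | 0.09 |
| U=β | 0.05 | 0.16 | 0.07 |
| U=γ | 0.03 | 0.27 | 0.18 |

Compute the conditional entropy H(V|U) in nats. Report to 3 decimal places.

0.905 nats

Marginals: p(U) = (0.2400, 0.2800, 0.4800), p(V) = (0.2100, 0.4500, 0.3400).
H(V|U) = Σ p(U) · H(V|U=·).
  U=α: p=0.2400, H(V|U=α) = 0.9070
  U=β: p=0.2800, H(V|U=β) = 0.9740
  U=γ: p=0.4800, H(V|U=γ) = 0.8647
Weighted sum = 0.905 nats.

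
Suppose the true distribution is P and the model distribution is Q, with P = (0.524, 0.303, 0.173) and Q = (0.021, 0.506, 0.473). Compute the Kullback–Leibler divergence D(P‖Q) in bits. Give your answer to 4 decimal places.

1.9567 bits

D(P‖Q) = Σ p·log₂(p/q).
  0.524·log₂(0.524/0.021) = 2.43194
  0.303·log₂(0.303/0.506) = -0.22417
  0.173·log₂(0.173/0.473) = -0.25103
D(P‖Q) = 1.9567 bits.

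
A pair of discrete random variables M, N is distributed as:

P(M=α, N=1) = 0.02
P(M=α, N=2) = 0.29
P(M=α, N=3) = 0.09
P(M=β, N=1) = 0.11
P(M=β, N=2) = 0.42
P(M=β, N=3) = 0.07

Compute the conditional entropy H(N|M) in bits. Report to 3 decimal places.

1.117 bits

Chain rule: H(N|M) = H(M,N) − H(M).
Marginals: p(M) = (0.4000, 0.6000), p(N) = (0.1300, 0.7100, 0.1600).
H(M,N) = 2.0879 bits; H(M) = 0.9710 bits.
H(N|M) = 2.0879 − 0.9710 = 1.117 bits.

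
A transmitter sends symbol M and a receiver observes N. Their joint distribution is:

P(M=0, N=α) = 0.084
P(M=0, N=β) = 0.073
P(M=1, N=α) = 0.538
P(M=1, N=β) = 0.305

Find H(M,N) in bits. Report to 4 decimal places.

1.5795 bits

H(M,N) = −Σ p(x,y)·log₂ p(x,y) over all 4 cells.
  cell (0,α): −0.084·log₂0.084 = 0.30017
  cell (0,β): −0.073·log₂0.073 = 0.27565
  cell (1,α): −0.538·log₂0.538 = 0.48115
  cell (1,β): −0.305·log₂0.305 = 0.52250
Sum = 1.5795 bits.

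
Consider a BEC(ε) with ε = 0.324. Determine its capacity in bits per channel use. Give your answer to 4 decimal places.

0.6760 bits

Binary erasure channel: capacity C = 1 − ε.
C = 1 − 0.324 = 0.6760 bits per channel use.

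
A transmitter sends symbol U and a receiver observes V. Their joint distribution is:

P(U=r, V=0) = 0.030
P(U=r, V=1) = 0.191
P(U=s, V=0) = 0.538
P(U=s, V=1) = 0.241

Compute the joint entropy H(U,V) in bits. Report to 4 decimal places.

1.5838 bits

H(U,V) = −Σ p(x,y)·log₂ p(x,y) over all 4 cells.
  cell (r,0): −0.030·log₂0.030 = 0.15177
  cell (r,1): −0.191·log₂0.191 = 0.45618
  cell (s,0): −0.538·log₂0.538 = 0.48115
  cell (s,1): −0.241·log₂0.241 = 0.49475
Sum = 1.5838 bits.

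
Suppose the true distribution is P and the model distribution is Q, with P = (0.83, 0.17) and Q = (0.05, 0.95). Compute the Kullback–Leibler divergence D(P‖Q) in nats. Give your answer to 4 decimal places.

2.0393 nats

D(P‖Q) = Σ p·ln(p/q).
  0.83·ln(0.83/0.05) = 2.33180
  0.17·ln(0.17/0.95) = -0.29251
D(P‖Q) = 2.0393 nats.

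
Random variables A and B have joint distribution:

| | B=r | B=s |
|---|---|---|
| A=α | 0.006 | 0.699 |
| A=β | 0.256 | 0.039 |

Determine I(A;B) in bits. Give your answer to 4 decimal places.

Marginals: p(A) = (0.7050, 0.2950), p(B) = (0.2620, 0.7380).
I(A;B) = Σ p(x,y)·log₂[p(x,y)/(p(x)p(y))].
  (α,r): 0.006·log₂(0.0325) = -0.02966
  (α,s): 0.699·log₂(1.3435) = 0.29776
  (β,r): 0.256·log₂(3.3122) = 0.44231
  (β,s): 0.039·log₂(0.1791) = -0.09675
Sum = 0.6137 bits.

0.6137 bits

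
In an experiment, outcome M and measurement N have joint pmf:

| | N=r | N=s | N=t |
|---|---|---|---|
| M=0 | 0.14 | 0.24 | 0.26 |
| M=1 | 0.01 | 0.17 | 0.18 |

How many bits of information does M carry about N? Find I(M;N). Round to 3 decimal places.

0.059 bits

Marginals: p(M) = (0.6400, 0.3600), p(N) = (0.1500, 0.4100, 0.4400).
I(M;N) = Σ p(x,y)·log₂[p(x,y)/(p(x)p(y))].
  (0,r): 0.14·log₂(1.4583) = 0.0762
  (0,s): 0.24·log₂(0.9146) = -0.0309
  (0,t): 0.26·log₂(0.9233) = -0.0299
  (1,r): 0.01·log₂(0.1852) = -0.0243
  (1,s): 0.17·log₂(1.1518) = 0.0347
  (1,t): 0.18·log₂(1.1364) = 0.0332
Sum = 0.059 bits.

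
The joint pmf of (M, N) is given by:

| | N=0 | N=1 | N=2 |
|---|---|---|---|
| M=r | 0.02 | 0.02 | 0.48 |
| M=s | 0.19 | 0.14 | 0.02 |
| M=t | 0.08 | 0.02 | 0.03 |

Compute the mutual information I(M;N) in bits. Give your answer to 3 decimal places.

0.597 bits

Marginals: p(M) = (0.5200, 0.3500, 0.1300), p(N) = (0.2900, 0.1800, 0.5300).
I(M;N) = H(M) + H(N) − H(M,N).
H(M) = 1.4033, H(N) = 1.4487, H(M,N) = 2.2554.
I(M;N) = 1.4033 + 1.4487 − 2.2554 = 0.597 bits.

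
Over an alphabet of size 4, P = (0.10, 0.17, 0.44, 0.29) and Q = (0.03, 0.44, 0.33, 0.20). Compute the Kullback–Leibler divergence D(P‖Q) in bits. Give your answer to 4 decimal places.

D(P‖Q) = Σ p·log₂(p/q).
  0.10·log₂(0.10/0.03) = 0.17370
  0.17·log₂(0.17/0.44) = -0.23323
  0.44·log₂(0.44/0.33) = 0.18262
  0.29·log₂(0.29/0.20) = 0.15546
D(P‖Q) = 0.2785 bits.

0.2785 bits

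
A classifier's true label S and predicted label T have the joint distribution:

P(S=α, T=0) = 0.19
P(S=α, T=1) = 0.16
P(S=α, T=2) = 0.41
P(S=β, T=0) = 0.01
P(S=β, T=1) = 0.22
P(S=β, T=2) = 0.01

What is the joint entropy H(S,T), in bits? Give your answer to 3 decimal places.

2.019 bits

H(S,T) = −Σ p(x,y)·log₂ p(x,y) over all 6 cells.
  cell (α,0): −0.19·log₂0.19 = 0.4552
  cell (α,1): −0.16·log₂0.16 = 0.4230
  cell (α,2): −0.41·log₂0.41 = 0.5274
  cell (β,0): −0.01·log₂0.01 = 0.0664
  cell (β,1): −0.22·log₂0.22 = 0.4806
  cell (β,2): −0.01·log₂0.01 = 0.0664
Sum = 2.019 bits.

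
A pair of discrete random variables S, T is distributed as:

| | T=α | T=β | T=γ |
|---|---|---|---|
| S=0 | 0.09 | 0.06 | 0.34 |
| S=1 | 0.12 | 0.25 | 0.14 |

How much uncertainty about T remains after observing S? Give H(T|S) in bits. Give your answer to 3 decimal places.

1.350 bits

Chain rule: H(T|S) = H(S,T) − H(S).
Marginals: p(S) = (0.4900, 0.5100), p(T) = (0.2100, 0.3100, 0.4800).
H(S,T) = 2.3495 bits; H(S) = 0.9997 bits.
H(T|S) = 2.3495 − 0.9997 = 1.350 bits.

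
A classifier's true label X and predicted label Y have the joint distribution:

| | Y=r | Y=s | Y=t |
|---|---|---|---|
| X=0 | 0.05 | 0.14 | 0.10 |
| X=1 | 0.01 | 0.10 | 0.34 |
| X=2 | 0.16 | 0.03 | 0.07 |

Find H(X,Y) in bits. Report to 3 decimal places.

H(X,Y) = −Σ p(x,y)·log₂ p(x,y) over all 9 cells.
  cell (0,r): −0.05·log₂0.05 = 0.2161
  cell (0,s): −0.14·log₂0.14 = 0.3971
  cell (0,t): −0.10·log₂0.10 = 0.3322
  cell (1,r): −0.01·log₂0.01 = 0.0664
  cell (1,s): −0.10·log₂0.10 = 0.3322
  cell (1,t): −0.34·log₂0.34 = 0.5292
  cell (2,r): −0.16·log₂0.16 = 0.4230
  cell (2,s): −0.03·log₂0.03 = 0.1518
  cell (2,t): −0.07·log₂0.07 = 0.2686
Sum = 2.717 bits.

2.717 bits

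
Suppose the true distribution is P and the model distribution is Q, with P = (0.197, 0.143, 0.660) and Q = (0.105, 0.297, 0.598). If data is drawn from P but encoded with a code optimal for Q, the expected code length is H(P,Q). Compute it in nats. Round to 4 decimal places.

0.9570 nats

H(P,Q) = −Σ p·ln q.
  −0.197·ln(0.105) = 0.44400
  −0.143·ln(0.297) = 0.17361
  −0.660·ln(0.598) = 0.33935
H(P,Q) = 0.9570 nats.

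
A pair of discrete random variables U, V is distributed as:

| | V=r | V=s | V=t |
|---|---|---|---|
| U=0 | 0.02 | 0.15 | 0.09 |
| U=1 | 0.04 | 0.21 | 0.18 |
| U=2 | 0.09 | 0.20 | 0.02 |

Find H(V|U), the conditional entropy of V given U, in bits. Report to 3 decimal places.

1.277 bits

Marginals: p(U) = (0.2600, 0.4300, 0.3100), p(V) = (0.1500, 0.5600, 0.2900).
H(V|U) = Σ p(U) · H(V|U=·).
  U=0: p=0.2600, H(V|U=0) = 1.2723
  U=1: p=0.4300, H(V|U=1) = 1.3496
  U=2: p=0.3100, H(V|U=2) = 1.1810
Weighted sum = 1.277 bits.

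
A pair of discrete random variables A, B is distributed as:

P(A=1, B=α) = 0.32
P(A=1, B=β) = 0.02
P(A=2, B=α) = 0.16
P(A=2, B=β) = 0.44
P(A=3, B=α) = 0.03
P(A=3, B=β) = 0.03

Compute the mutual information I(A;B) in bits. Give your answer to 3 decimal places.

0.328 bits

Marginals: p(A) = (0.3400, 0.6000, 0.0600), p(B) = (0.5100, 0.4900).
I(A;B) = H(A) + H(B) − H(A,B).
H(A) = 1.2149, H(B) = 0.9997, H(A,B) = 1.8866.
I(A;B) = 1.2149 + 0.9997 − 1.8866 = 0.328 bits.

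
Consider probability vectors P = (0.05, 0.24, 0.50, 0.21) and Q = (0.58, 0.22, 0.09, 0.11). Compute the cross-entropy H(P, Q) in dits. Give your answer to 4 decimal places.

0.8938 dits

H(P,Q) = −Σ p·log₁₀ q.
  −0.05·log₁₀(0.58) = 0.01183
  −0.24·log₁₀(0.22) = 0.15782
  −0.50·log₁₀(0.09) = 0.52288
  −0.21·log₁₀(0.11) = 0.20131
H(P,Q) = 0.8938 dits.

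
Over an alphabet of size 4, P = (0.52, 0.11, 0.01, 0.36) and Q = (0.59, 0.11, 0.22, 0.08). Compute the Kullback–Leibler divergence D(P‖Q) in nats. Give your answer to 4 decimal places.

0.4449 nats

D(P‖Q) = Σ p·ln(p/q).
  0.52·ln(0.52/0.59) = -0.06567
  0.11·ln(0.11/0.11) = 0.00000
  0.01·ln(0.01/0.22) = -0.03091
  0.36·ln(0.36/0.08) = 0.54147
D(P‖Q) = 0.4449 nats.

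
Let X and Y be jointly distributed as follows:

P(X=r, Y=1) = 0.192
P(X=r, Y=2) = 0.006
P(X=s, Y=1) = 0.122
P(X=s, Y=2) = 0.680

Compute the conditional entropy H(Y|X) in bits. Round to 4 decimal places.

Marginals: p(X) = (0.1980, 0.8020), p(Y) = (0.3140, 0.6860).
H(Y|X) = Σ p(X) · H(Y|X=·).
  X=r: p=0.1980, H(Y|X=r) = 0.1959
  X=s: p=0.8020, H(Y|X=s) = 0.6151
Weighted sum = 0.5321 bits.

0.5321 bits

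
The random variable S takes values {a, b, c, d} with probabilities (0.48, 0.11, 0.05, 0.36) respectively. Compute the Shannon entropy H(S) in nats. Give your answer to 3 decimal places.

H(S) = −Σ p·ln p.
  −(0.48)·ln(0.48) = 0.3523
  −(0.11)·ln(0.11) = 0.2428
  −(0.05)·ln(0.05) = 0.1498
  −(0.36)·ln(0.36) = 0.3678
Sum: 0.3523 + 0.2428 + 0.1498 + 0.3678 = 1.113 nats.

1.113 nats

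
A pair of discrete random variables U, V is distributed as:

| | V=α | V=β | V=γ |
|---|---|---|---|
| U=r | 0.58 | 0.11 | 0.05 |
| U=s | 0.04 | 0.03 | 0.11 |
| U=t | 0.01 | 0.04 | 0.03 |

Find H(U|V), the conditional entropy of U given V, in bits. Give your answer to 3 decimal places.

Chain rule: H(U|V) = H(U,V) − H(V).
Marginals: p(U) = (0.7400, 0.1800, 0.0800), p(V) = (0.6300, 0.1800, 0.1900).
H(U,V) = 2.1140 bits; H(V) = 1.3205 bits.
H(U|V) = 2.1140 − 1.3205 = 0.793 bits.

0.793 bits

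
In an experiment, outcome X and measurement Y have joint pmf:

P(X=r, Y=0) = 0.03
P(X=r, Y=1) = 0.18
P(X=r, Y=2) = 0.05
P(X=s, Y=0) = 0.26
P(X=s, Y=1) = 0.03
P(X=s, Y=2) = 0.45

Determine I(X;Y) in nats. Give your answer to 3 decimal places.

0.228 nats

Marginals: p(X) = (0.2600, 0.7400), p(Y) = (0.2900, 0.2100, 0.5000).
I(X;Y) = H(X) + H(Y) − H(X,Y).
H(X) = 0.5731, H(Y) = 1.0333, H(X,Y) = 1.3784.
I(X;Y) = 0.5731 + 1.0333 − 1.3784 = 0.228 nats.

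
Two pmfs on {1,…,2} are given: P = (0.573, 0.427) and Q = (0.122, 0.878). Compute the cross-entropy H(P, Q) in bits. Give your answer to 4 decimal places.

1.8192 bits

H(P,Q) = −Σ p·log₂ q.
  −0.573·log₂(0.122) = 1.73908
  −0.427·log₂(0.878) = 0.08015
H(P,Q) = 1.8192 bits.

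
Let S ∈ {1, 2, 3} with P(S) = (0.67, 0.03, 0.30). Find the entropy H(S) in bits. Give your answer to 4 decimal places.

H(S) = −Σ p·log₂ p.
  −(0.67)·log₂(0.67) = 0.38710
  −(0.03)·log₂(0.03) = 0.15177
  −(0.30)·log₂(0.30) = 0.52109
Sum: 0.38710 + 0.15177 + 0.52109 = 1.0600 bits.

1.0600 bits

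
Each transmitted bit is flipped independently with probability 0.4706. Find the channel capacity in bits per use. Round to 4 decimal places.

Binary symmetric channel: C = 1 − h₂(ε) where h₂ is the binary entropy function.
h₂(0.4706) = −0.4706·log₂0.4706 − 0.5294·log₂0.5294 = 0.9975.
C = 1 − 0.9975 = 0.0025 bits per channel use.

0.0025 bits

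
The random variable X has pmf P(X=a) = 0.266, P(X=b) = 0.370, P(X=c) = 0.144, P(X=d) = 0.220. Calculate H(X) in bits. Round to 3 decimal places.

1.922 bits

H(X) = −Σ p·log₂ p.
  −(0.266)·log₂(0.266) = 0.5082
  −(0.370)·log₂(0.370) = 0.5307
  −(0.144)·log₂(0.144) = 0.4026
  −(0.220)·log₂(0.220) = 0.4806
Sum: 0.5082 + 0.5307 + 0.4026 + 0.4806 = 1.922 bits.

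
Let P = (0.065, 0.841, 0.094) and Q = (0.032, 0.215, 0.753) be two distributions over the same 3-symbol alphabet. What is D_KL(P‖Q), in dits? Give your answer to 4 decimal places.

D(P‖Q) = Σ p·log₁₀(p/q).
  0.065·log₁₀(0.065/0.032) = 0.02000
  0.841·log₁₀(0.841/0.215) = 0.49817
  0.094·log₁₀(0.094/0.753) = -0.08494
D(P‖Q) = 0.4332 dits.

0.4332 dits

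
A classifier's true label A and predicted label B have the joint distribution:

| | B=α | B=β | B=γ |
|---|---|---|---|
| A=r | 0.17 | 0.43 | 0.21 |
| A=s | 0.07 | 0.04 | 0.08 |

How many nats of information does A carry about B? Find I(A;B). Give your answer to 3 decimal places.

Marginals: p(A) = (0.8100, 0.1900), p(B) = (0.2400, 0.4700, 0.2900).
I(A;B) = H(A) + H(B) − H(A,B).
H(A) = 0.4862, H(B) = 1.0564, H(A,B) = 1.5088.
I(A;B) = 0.4862 + 1.0564 − 1.5088 = 0.034 nats.

0.034 nats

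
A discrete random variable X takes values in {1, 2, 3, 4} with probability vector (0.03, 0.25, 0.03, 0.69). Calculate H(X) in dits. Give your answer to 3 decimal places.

H(X) = −Σ p·log₁₀ p.
  −(0.03)·log₁₀(0.03) = 0.0457
  −(0.25)·log₁₀(0.25) = 0.1505
  −(0.03)·log₁₀(0.03) = 0.0457
  −(0.69)·log₁₀(0.69) = 0.1112
Sum: 0.0457 + 0.1505 + 0.0457 + 0.1112 = 0.353 dits.

0.353 dits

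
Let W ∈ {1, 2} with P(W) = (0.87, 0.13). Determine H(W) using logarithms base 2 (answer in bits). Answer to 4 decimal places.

0.5574 bits

H(W) = −Σ p·log₂ p.
  −(0.87)·log₂(0.87) = 0.17479
  −(0.13)·log₂(0.13) = 0.38264
Sum: 0.17479 + 0.38264 = 0.5574 bits.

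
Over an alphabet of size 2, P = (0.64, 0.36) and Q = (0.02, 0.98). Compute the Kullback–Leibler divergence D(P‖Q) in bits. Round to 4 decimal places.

2.6799 bits

D(P‖Q) = Σ p·log₂(p/q).
  0.64·log₂(0.64/0.02) = 3.20000
  0.36·log₂(0.36/0.98) = -0.52012
D(P‖Q) = 2.6799 bits.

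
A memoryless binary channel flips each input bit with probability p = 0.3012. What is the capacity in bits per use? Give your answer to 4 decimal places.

0.1172 bits

Binary symmetric channel: C = 1 − h₂(ε) where h₂ is the binary entropy function.
h₂(0.3012) = −0.3012·log₂0.3012 − 0.6988·log₂0.6988 = 0.8828.
C = 1 − 0.8828 = 0.1172 bits per channel use.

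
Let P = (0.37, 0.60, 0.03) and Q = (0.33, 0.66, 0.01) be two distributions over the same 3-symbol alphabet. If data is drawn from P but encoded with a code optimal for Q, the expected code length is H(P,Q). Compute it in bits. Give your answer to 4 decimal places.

1.1508 bits

H(P,Q) = −Σ p·log₂ q.
  −0.37·log₂(0.33) = 0.59180
  −0.60·log₂(0.66) = 0.35968
  −0.03·log₂(0.01) = 0.19932
H(P,Q) = 1.1508 bits.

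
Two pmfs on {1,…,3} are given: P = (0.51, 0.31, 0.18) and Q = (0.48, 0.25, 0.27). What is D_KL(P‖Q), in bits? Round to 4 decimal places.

0.0355 bits

D(P‖Q) = Σ p·log₂(p/q).
  0.51·log₂(0.51/0.48) = 0.04461
  0.31·log₂(0.31/0.25) = 0.09621
  0.18·log₂(0.18/0.27) = -0.10529
D(P‖Q) = 0.0355 bits.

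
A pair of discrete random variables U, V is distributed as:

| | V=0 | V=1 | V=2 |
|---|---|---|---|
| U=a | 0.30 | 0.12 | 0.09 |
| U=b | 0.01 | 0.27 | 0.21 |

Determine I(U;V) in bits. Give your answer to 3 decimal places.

0.324 bits

Marginals: p(U) = (0.5100, 0.4900), p(V) = (0.3100, 0.3900, 0.3000).
I(U;V) = Σ p(x,y)·log₂[p(x,y)/(p(x)p(y))].
  (a,0): 0.30·log₂(1.8975) = 0.2772
  (a,1): 0.12·log₂(0.6033) = -0.0875
  (a,2): 0.09·log₂(0.5882) = -0.0689
  (b,0): 0.01·log₂(0.0658) = -0.0393
  (b,1): 0.27·log₂(1.4129) = 0.1346
  (b,2): 0.21·log₂(1.4286) = 0.1081
Sum = 0.324 bits.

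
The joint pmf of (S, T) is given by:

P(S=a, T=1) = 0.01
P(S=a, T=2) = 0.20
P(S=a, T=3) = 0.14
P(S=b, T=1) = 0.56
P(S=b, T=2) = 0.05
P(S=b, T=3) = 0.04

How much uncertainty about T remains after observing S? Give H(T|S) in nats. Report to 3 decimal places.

0.599 nats

Marginals: p(S) = (0.3500, 0.6500), p(T) = (0.5700, 0.2500, 0.1800).
H(T|S) = Σ p(S) · H(T|S=·).
  S=a: p=0.3500, H(T|S=a) = 0.7879
  S=b: p=0.6500, H(T|S=b) = 0.4973
Weighted sum = 0.599 nats.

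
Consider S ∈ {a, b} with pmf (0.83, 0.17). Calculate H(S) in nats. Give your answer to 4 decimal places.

H(S) = −Σ p·ln p.
  −(0.83)·ln(0.83) = 0.15465
  −(0.17)·ln(0.17) = 0.30123
Sum: 0.15465 + 0.30123 = 0.4559 nats.

0.4559 nats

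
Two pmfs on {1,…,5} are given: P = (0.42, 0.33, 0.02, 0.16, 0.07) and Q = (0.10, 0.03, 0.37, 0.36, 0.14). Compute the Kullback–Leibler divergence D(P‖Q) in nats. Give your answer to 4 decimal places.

D(P‖Q) = Σ p·ln(p/q).
  0.42·ln(0.42/0.10) = 0.60274
  0.33·ln(0.33/0.03) = 0.79131
  0.02·ln(0.02/0.37) = -0.05836
  0.16·ln(0.16/0.36) = -0.12975
  0.07·ln(0.07/0.14) = -0.04852
D(P‖Q) = 1.1574 nats.

1.1574 nats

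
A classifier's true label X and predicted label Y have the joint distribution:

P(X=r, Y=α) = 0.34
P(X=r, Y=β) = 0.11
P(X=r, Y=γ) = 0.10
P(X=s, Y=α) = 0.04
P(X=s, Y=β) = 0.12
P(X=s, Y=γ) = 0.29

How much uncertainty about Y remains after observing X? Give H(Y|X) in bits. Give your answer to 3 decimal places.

Marginals: p(X) = (0.5500, 0.4500), p(Y) = (0.3800, 0.2300, 0.3900).
H(Y|X) = Σ p(X) · H(Y|X=·).
  X=r: p=0.5500, H(Y|X=r) = 1.3405
  X=s: p=0.4500, H(Y|X=s) = 1.2274
Weighted sum = 1.290 bits.

1.290 bits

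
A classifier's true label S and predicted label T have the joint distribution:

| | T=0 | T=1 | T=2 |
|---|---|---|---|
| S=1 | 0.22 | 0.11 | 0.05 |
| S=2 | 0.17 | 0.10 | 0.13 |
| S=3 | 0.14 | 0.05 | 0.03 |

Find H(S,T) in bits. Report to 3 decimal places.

2.961 bits

H(S,T) = −Σ p(x,y)·log₂ p(x,y) over all 9 cells.
  cell (1,0): −0.22·log₂0.22 = 0.4806
  cell (1,1): −0.11·log₂0.11 = 0.3503
  cell (1,2): −0.05·log₂0.05 = 0.2161
  cell (2,0): −0.17·log₂0.17 = 0.4346
  cell (2,1): −0.10·log₂0.10 = 0.3322
  cell (2,2): −0.13·log₂0.13 = 0.3826
  cell (3,0): −0.14·log₂0.14 = 0.3971
  cell (3,1): −0.05·log₂0.05 = 0.2161
  cell (3,2): −0.03·log₂0.03 = 0.1518
Sum = 2.961 bits.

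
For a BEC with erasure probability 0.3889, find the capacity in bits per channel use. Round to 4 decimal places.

Binary erasure channel: capacity C = 1 − ε.
C = 1 − 0.3889 = 0.6111 bits per channel use.

0.6111 bits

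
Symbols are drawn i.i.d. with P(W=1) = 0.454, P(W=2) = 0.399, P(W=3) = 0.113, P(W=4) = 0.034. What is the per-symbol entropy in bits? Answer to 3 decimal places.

1.567 bits

H(W) = −Σ p·log₂ p.
  −(0.454)·log₂(0.454) = 0.5172
  −(0.399)·log₂(0.399) = 0.5289
  −(0.113)·log₂(0.113) = 0.3555
  −(0.034)·log₂(0.034) = 0.1659
Sum: 0.5172 + 0.5289 + 0.3555 + 0.1659 = 1.567 bits.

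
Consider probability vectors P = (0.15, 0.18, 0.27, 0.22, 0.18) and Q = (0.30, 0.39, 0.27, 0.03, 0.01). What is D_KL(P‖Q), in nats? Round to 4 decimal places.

0.7155 nats

D(P‖Q) = Σ p·ln(p/q).
  0.15·ln(0.15/0.30) = -0.10397
  0.18·ln(0.18/0.39) = -0.13917
  0.27·ln(0.27/0.27) = 0.00000
  0.22·ln(0.22/0.03) = 0.43833
  0.18·ln(0.18/0.01) = 0.52027
D(P‖Q) = 0.7155 nats.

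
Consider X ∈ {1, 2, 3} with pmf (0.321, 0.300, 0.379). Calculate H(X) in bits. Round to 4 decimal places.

H(X) = −Σ p·log₂ p.
  −(0.321)·log₂(0.321) = 0.52623
  −(0.300)·log₂(0.300) = 0.52109
  −(0.379)·log₂(0.379) = 0.53050
Sum: 0.52623 + 0.52109 + 0.53050 = 1.5778 bits.

1.5778 bits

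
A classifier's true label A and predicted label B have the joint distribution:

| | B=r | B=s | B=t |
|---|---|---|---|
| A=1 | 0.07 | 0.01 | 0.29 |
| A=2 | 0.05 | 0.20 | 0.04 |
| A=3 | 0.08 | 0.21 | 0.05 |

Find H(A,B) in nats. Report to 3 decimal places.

1.871 nats

H(A,B) = −Σ p(x,y)·ln p(x,y) over all 9 cells.
  cell (1,r): −0.07·ln0.07 = 0.1861
  cell (1,s): −0.01·ln0.01 = 0.0461
  cell (1,t): −0.29·ln0.29 = 0.3590
  cell (2,r): −0.05·ln0.05 = 0.1498
  cell (2,s): −0.20·ln0.20 = 0.3219
  cell (2,t): −0.04·ln0.04 = 0.1288
  cell (3,r): −0.08·ln0.08 = 0.2021
  cell (3,s): −0.21·ln0.21 = 0.3277
  cell (3,t): −0.05·ln0.05 = 0.1498
Sum = 1.871 nats.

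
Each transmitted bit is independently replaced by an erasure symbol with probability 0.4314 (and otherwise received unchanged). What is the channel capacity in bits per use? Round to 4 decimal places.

0.5686 bits

Binary erasure channel: capacity C = 1 − ε.
C = 1 − 0.4314 = 0.5686 bits per channel use.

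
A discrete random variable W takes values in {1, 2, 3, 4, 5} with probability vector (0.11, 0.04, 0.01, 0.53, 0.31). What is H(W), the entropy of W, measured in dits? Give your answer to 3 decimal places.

0.485 dits

H(W) = −Σ p·log₁₀ p.
  −(0.11)·log₁₀(0.11) = 0.1054
  −(0.04)·log₁₀(0.04) = 0.0559
  −(0.01)·log₁₀(0.01) = 0.0200
  −(0.53)·log₁₀(0.53) = 0.1461
  −(0.31)·log₁₀(0.31) = 0.1577
Sum: 0.1054 + 0.0559 + 0.0200 + 0.1461 + 0.1577 = 0.485 dits.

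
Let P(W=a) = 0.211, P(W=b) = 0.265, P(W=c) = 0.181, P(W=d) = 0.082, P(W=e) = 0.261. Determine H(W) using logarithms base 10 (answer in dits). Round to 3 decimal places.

0.671 dits

H(W) = −Σ p·log₁₀ p.
  −(0.211)·log₁₀(0.211) = 0.1426
  −(0.265)·log₁₀(0.265) = 0.1528
  −(0.181)·log₁₀(0.181) = 0.1344
  −(0.082)·log₁₀(0.082) = 0.0891
  −(0.261)·log₁₀(0.261) = 0.1523
Sum: 0.1426 + 0.1528 + 0.1344 + 0.0891 + 0.1523 = 0.671 dits.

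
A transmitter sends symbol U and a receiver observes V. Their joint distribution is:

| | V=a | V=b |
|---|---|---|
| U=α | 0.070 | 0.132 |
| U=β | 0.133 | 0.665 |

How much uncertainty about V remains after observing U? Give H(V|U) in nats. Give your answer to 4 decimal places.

0.4899 nats

Chain rule: H(V|U) = H(U,V) − H(U).
Marginals: p(U) = (0.2020, 0.7980), p(V) = (0.2030, 0.7970).
H(U,V) = 0.9931 nats; H(U) = 0.5032 nats.
H(V|U) = 0.9931 − 0.5032 = 0.4899 nats.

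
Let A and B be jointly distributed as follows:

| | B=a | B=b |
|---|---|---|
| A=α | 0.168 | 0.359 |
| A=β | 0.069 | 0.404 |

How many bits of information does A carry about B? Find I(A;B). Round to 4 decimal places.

0.0306 bits

Marginals: p(A) = (0.5270, 0.4730), p(B) = (0.2370, 0.7630).
I(A;B) = Σ p(x,y)·log₂[p(x,y)/(p(x)p(y))].
  (α,a): 0.168·log₂(1.3451) = 0.07185
  (α,b): 0.359·log₂(0.8928) = -0.05872
  (β,a): 0.069·log₂(0.6155) = -0.04831
  (β,b): 0.404·log₂(1.1194) = 0.06576
Sum = 0.0306 bits.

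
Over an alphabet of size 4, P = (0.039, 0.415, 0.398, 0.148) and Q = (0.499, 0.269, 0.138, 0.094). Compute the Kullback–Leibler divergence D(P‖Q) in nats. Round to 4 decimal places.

0.5693 nats

D(P‖Q) = Σ p·ln(p/q).
  0.039·ln(0.039/0.499) = -0.09941
  0.415·ln(0.415/0.269) = 0.17993
  0.398·ln(0.398/0.138) = 0.42156
  0.148·ln(0.148/0.094) = 0.06718
D(P‖Q) = 0.5693 nats.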